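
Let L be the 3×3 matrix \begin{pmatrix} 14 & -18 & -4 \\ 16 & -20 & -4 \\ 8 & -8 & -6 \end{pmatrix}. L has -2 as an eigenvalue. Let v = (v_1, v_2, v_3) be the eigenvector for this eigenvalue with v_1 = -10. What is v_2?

L + 2I = [[16, -18, -4], [16, -18, -4], [8, -8, -4]].
Solving (L + 2I)v = 0 gives the eigenspace spanned by (-10, -8, -4).
With v_1 = -10, v = (-10, -8, -4), so v_2 = -8.

-8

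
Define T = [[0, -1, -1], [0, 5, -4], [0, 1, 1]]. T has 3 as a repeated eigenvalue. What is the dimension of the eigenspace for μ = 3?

T − 3I = [[-3, -1, -1], [0, 2, -4], [0, 1, -2]].
This matrix has rank 2, so its null space has dimension 3 − 2 = 1.

1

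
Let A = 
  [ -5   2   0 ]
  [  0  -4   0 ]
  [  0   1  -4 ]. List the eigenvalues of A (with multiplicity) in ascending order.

-5, -4, -4

Characteristic polynomial: p(s) = s^3 + 13s^2 + 56s + 80 = (s + 4)^2(s + 5).
Roots (with multiplicity): -5, -4, -4.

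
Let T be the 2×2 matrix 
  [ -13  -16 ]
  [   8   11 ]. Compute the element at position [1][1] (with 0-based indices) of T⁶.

Characteristic polynomial: λ^2 + 2λ - 15 = (λ - 3)(λ + 5), so the eigenvalues are -5, 3.
λ=3: eigenvector (-1, 1).
λ=-5: eigenvector (-2, 1).
P = [[-1, -2], [1, 1]], D = diag(3, -5), P⁻¹ = [[1, 2], [-1, -1]].
T⁶ = P·diag(729, 15625)·P⁻¹ = [[30521, 29792], [-14896, -14167]].
The requested entry is -14167.

-14167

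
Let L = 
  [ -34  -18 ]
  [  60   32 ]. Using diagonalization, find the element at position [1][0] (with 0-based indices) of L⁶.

-40320

Characteristic polynomial: λ^2 + 2λ - 8 = (λ - 2)(λ + 4), so the eigenvalues are -4, 2.
λ=2: eigenvector (1, -2).
λ=-4: eigenvector (3, -5).
P = [[1, 3], [-2, -5]], D = diag(2, -4), P⁻¹ = [[-5, -3], [2, 1]].
L⁶ = P·diag(64, 4096)·P⁻¹ = [[24256, 12096], [-40320, -20096]].
The requested entry is -40320.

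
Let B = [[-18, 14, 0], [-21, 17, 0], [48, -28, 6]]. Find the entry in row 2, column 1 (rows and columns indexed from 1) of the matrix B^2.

Characteristic polynomial: t^3 - 5t^2 - 18t + 72 = (t - 6)(t - 3)(t + 4), so the eigenvalues are -4, 3, 6.
t=3: eigenvector (2, 3, -4).
t=-4: eigenvector (1, 1, -2).
t=6: eigenvector (0, 0, 1).
P = [[2, 1, 0], [3, 1, 0], [-4, -2, 1]], D = diag(3, -4, 6), P⁻¹ = [[-1, 1, 0], [3, -2, 0], [2, 0, 1]].
B² = P·diag(9, 16, 36)·P⁻¹ = [[30, -14, 0], [21, -5, 0], [12, 28, 36]].
The requested entry is 21.

21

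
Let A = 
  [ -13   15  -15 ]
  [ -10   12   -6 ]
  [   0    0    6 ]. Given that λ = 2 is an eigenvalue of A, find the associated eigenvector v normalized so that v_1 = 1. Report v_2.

1

A − 2I = [[-15, 15, -15], [-10, 10, -6], [0, 0, 4]].
Solving (A − 2I)v = 0 gives the eigenspace spanned by (1, 1, 0).
With v_1 = 1, v = (1, 1, 0), so v_2 = 1.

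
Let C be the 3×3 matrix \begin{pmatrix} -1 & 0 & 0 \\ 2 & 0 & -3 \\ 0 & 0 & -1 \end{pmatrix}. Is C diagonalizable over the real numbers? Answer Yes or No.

Yes

Characteristic polynomial: p(t) = t^3 + 2t^2 + t = t(t + 1)^2.
t = -1 has algebraic multiplicity 2; rank(C + 1I) = 1, so geometric multiplicity = 2.
Every eigenvalue has geometric = algebraic multiplicity, so C is diagonalizable.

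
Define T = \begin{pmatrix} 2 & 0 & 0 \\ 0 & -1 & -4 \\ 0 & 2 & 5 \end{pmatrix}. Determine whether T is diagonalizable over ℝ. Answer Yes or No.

Yes

Characteristic polynomial: p(s) = s^3 - 6s^2 + 11s - 6 = (s - 3)(s - 2)(s - 1).
All 3 eigenvalues are distinct, so T is diagonalizable.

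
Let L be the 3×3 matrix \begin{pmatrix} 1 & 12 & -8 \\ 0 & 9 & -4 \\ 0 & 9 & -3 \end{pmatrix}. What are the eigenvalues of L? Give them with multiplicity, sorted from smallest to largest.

1, 3, 3

Characteristic polynomial: p(r) = r^3 - 7r^2 + 15r - 9 = (r - 3)^2(r - 1).
Roots (with multiplicity): 1, 3, 3.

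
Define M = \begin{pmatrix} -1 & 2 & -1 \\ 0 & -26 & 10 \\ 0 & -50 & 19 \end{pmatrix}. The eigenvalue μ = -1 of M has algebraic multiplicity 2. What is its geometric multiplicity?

M + 1I = [[0, 2, -1], [0, -25, 10], [0, -50, 20]].
This matrix has rank 2, so its null space has dimension 3 − 2 = 1.

1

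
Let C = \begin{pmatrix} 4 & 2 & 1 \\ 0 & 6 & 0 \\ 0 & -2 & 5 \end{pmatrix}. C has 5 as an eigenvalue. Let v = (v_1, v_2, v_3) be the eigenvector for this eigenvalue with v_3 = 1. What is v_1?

C − 5I = [[-1, 2, 1], [0, 1, 0], [0, -2, 0]].
Solving (C − 5I)v = 0 gives the eigenspace spanned by (1, 0, 1).
With v_3 = 1, v = (1, 0, 1), so v_1 = 1.

1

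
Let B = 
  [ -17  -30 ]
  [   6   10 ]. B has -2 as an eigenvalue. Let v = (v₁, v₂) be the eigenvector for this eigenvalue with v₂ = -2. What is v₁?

B + 2I = [[-15, -30], [6, 12]].
Solving (B + 2I)v = 0 gives the eigenspace spanned by (4, -2).
With v₂ = -2, v = (4, -2), so v₁ = 4.

4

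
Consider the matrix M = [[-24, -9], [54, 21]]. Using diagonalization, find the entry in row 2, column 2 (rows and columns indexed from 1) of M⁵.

16281

Characteristic polynomial: μ^2 + 3μ - 18 = (μ - 3)(μ + 6), so the eigenvalues are -6, 3.
μ=3: eigenvector (1, -3).
μ=-6: eigenvector (1, -2).
P = [[1, 1], [-3, -2]], D = diag(3, -6), P⁻¹ = [[-2, -1], [3, 1]].
M⁵ = P·diag(243, -7776)·P⁻¹ = [[-23814, -8019], [48114, 16281]].
The requested entry is 16281.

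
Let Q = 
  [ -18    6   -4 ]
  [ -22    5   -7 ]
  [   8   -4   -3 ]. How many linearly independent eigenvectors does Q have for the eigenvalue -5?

Q + 5I = [[-13, 6, -4], [-22, 10, -7], [8, -4, 2]].
This matrix has rank 2, so its null space has dimension 3 − 2 = 1.

1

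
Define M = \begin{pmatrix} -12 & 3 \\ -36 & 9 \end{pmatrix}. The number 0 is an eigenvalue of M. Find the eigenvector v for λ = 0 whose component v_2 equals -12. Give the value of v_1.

-3

M = [[-12, 3], [-36, 9]].
Solving (M)v = 0 gives the eigenspace spanned by (-3, -12).
With v_2 = -12, v = (-3, -12), so v_1 = -3.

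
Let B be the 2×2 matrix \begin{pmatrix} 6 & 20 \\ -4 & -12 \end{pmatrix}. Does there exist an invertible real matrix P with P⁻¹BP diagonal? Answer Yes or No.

Characteristic polynomial: p(s) = s^2 + 6s + 8 = (s + 2)(s + 4).
All 2 eigenvalues are distinct, so B is diagonalizable.

Yes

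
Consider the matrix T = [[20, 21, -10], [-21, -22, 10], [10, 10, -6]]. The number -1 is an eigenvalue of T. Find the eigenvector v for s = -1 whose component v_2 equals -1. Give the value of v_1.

1

T + 1I = [[21, 21, -10], [-21, -21, 10], [10, 10, -5]].
Solving (T + 1I)v = 0 gives the eigenspace spanned by (1, -1, 0).
With v_2 = -1, v = (1, -1, 0), so v_1 = 1.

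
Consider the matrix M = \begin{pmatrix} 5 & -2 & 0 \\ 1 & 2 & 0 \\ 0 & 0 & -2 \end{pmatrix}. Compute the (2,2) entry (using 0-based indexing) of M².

4

Characteristic polynomial: t^3 - 5t^2 - 2t + 24 = (t - 4)(t - 3)(t + 2), so the eigenvalues are -2, 3, 4.
t=4: eigenvector (-2, -1, 0).
t=3: eigenvector (1, 1, 0).
t=-2: eigenvector (0, 0, 1).
P = [[-2, 1, 0], [-1, 1, 0], [0, 0, 1]], D = diag(4, 3, -2), P⁻¹ = [[-1, 1, 0], [-1, 2, 0], [0, 0, 1]].
M² = P·diag(16, 9, 4)·P⁻¹ = [[23, -14, 0], [7, 2, 0], [0, 0, 4]].
The requested entry is 4.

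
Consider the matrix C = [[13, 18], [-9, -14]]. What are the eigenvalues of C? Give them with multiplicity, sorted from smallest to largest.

Characteristic polynomial: p(t) = t^2 + t - 20 = (t - 4)(t + 5).
Roots (with multiplicity): -5, 4.

-5, 4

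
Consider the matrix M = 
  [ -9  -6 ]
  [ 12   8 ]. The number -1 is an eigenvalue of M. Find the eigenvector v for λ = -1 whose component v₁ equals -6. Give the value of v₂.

8

M + 1I = [[-8, -6], [12, 9]].
Solving (M + 1I)v = 0 gives the eigenspace spanned by (-6, 8).
With v₁ = -6, v = (-6, 8), so v₂ = 8.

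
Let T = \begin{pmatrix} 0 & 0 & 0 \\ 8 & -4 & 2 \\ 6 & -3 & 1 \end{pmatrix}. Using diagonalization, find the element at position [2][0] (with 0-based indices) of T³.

42

Characteristic polynomial: λ^3 + 3λ^2 + 2λ = λ(λ + 1)(λ + 2), so the eigenvalues are -2, -1, 0.
λ=-1: eigenvector (0, 2, 3).
λ=-2: eigenvector (0, 1, 1).
λ=0: eigenvector (1, 2, 0).
P = [[0, 0, 1], [2, 1, 2], [3, 1, 0]], D = diag(-1, -2, 0), P⁻¹ = [[2, -1, 1], [-6, 3, -2], [1, 0, 0]].
T³ = P·diag(-1, -8, 0)·P⁻¹ = [[0, 0, 0], [44, -22, 14], [42, -21, 13]].
The requested entry is 42.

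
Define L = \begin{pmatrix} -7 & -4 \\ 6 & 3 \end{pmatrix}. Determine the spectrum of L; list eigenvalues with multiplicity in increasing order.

Characteristic polynomial: p(r) = r^2 + 4r + 3 = (r + 1)(r + 3).
Roots (with multiplicity): -3, -1.

-3, -1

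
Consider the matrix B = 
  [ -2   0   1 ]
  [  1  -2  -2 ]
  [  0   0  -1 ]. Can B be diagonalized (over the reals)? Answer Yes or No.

Characteristic polynomial: p(λ) = λ^3 + 5λ^2 + 8λ + 4 = (λ + 1)(λ + 2)^2.
λ = -2 has algebraic multiplicity 2; rank(B + 2I) = 2, so geometric multiplicity = 1.
Geometric multiplicity < algebraic multiplicity, so B is not diagonalizable.

No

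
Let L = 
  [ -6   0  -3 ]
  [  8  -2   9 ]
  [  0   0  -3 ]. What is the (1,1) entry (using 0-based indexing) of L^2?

Characteristic polynomial: t^3 + 11t^2 + 36t + 36 = (t + 2)(t + 3)(t + 6), so the eigenvalues are -6, -3, -2.
t=-6: eigenvector (1, -2, 0).
t=-3: eigenvector (-1, -1, 1).
t=-2: eigenvector (0, 1, 0).
P = [[1, -1, 0], [-2, -1, 1], [0, 1, 0]], D = diag(-6, -3, -2), P⁻¹ = [[1, 0, 1], [0, 0, 1], [2, 1, 3]].
L² = P·diag(36, 9, 4)·P⁻¹ = [[36, 0, 27], [-64, 4, -69], [0, 0, 9]].
The requested entry is 4.

4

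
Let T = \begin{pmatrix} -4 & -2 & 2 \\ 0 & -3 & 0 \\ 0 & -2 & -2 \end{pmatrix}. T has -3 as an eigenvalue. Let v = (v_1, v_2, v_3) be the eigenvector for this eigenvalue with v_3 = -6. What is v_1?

-6

T + 3I = [[-1, -2, 2], [0, 0, 0], [0, -2, 1]].
Solving (T + 3I)v = 0 gives the eigenspace spanned by (-6, -3, -6).
With v_3 = -6, v = (-6, -3, -6), so v_1 = -6.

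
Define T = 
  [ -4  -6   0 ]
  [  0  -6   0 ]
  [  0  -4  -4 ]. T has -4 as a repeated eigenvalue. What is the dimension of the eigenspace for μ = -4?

2

T + 4I = [[0, -6, 0], [0, -2, 0], [0, -4, 0]].
This matrix has rank 1, so its null space has dimension 3 − 1 = 2.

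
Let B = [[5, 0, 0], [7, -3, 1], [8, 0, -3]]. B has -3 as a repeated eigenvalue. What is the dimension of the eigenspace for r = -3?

B + 3I = [[8, 0, 0], [7, 0, 1], [8, 0, 0]].
This matrix has rank 2, so its null space has dimension 3 − 2 = 1.

1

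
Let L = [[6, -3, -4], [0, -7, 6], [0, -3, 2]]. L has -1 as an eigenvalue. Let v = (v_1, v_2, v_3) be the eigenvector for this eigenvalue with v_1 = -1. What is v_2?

L + 1I = [[7, -3, -4], [0, -6, 6], [0, -3, 3]].
Solving (L + 1I)v = 0 gives the eigenspace spanned by (-1, -1, -1).
With v_1 = -1, v = (-1, -1, -1), so v_2 = -1.

-1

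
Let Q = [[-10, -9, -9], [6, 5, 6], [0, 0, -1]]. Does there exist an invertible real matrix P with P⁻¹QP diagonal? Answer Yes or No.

Yes

Characteristic polynomial: p(r) = r^3 + 6r^2 + 9r + 4 = (r + 1)^2(r + 4).
r = -1 has algebraic multiplicity 2; rank(Q + 1I) = 1, so geometric multiplicity = 2.
Every eigenvalue has geometric = algebraic multiplicity, so Q is diagonalizable.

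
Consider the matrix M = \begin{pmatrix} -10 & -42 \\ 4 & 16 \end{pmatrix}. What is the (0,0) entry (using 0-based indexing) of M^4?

-1424

Characteristic polynomial: μ^2 - 6μ + 8 = (μ - 4)(μ - 2), so the eigenvalues are 2, 4.
μ=2: eigenvector (7, -2).
μ=4: eigenvector (-3, 1).
P = [[7, -3], [-2, 1]], D = diag(2, 4), P⁻¹ = [[1, 3], [2, 7]].
M⁴ = P·diag(16, 256)·P⁻¹ = [[-1424, -5040], [480, 1696]].
The requested entry is -1424.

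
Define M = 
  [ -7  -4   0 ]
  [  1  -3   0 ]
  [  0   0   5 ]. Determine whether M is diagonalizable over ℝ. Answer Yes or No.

No

Characteristic polynomial: p(μ) = μ^3 + 5μ^2 - 25μ - 125 = (μ - 5)(μ + 5)^2.
μ = -5 has algebraic multiplicity 2; rank(M + 5I) = 2, so geometric multiplicity = 1.
Geometric multiplicity < algebraic multiplicity, so M is not diagonalizable.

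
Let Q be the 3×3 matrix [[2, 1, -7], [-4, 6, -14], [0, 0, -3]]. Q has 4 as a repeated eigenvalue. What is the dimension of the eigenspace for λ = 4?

1

Q − 4I = [[-2, 1, -7], [-4, 2, -14], [0, 0, -7]].
This matrix has rank 2, so its null space has dimension 3 − 2 = 1.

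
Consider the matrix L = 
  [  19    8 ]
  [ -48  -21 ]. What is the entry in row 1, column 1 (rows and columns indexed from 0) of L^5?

-9861

Characteristic polynomial: r^2 + 2r - 15 = (r - 3)(r + 5), so the eigenvalues are -5, 3.
r=-5: eigenvector (-1, 3).
r=3: eigenvector (1, -2).
P = [[-1, 1], [3, -2]], D = diag(-5, 3), P⁻¹ = [[2, 1], [3, 1]].
L⁵ = P·diag(-3125, 243)·P⁻¹ = [[6979, 3368], [-20208, -9861]].
The requested entry is -9861.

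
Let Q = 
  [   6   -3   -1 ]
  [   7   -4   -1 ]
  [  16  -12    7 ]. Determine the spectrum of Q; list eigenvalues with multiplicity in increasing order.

Characteristic polynomial: p(λ) = λ^3 - 9λ^2 + 15λ + 25 = (λ - 5)^2(λ + 1).
Roots (with multiplicity): -1, 5, 5.

-1, 5, 5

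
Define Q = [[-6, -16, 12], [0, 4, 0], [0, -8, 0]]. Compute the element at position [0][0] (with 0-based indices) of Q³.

-216

Characteristic polynomial: r^3 + 2r^2 - 24r = r(r - 4)(r + 6), so the eigenvalues are -6, 0, 4.
r=-6: eigenvector (1, 0, 0).
r=4: eigenvector (-4, 1, -2).
r=0: eigenvector (2, 0, 1).
P = [[1, -4, 2], [0, 1, 0], [0, -2, 1]], D = diag(-6, 4, 0), P⁻¹ = [[1, 0, -2], [0, 1, 0], [0, 2, 1]].
Q³ = P·diag(-216, 64, 0)·P⁻¹ = [[-216, -256, 432], [0, 64, 0], [0, -128, 0]].
The requested entry is -216.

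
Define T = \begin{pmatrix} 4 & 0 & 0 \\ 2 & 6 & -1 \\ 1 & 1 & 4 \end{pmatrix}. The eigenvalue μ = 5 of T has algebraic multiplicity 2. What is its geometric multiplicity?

T − 5I = [[-1, 0, 0], [2, 1, -1], [1, 1, -1]].
This matrix has rank 2, so its null space has dimension 3 − 2 = 1.

1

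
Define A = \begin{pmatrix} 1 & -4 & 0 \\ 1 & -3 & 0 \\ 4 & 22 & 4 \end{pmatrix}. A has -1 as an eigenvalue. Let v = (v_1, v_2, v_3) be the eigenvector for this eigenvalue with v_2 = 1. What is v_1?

2

A + 1I = [[2, -4, 0], [1, -2, 0], [4, 22, 5]].
Solving (A + 1I)v = 0 gives the eigenspace spanned by (2, 1, -6).
With v_2 = 1, v = (2, 1, -6), so v_1 = 2.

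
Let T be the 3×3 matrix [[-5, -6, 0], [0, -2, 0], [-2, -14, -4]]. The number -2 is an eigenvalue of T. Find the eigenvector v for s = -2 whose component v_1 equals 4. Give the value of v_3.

T + 2I = [[-3, -6, 0], [0, 0, 0], [-2, -14, -2]].
Solving (T + 2I)v = 0 gives the eigenspace spanned by (4, -2, 10).
With v_1 = 4, v = (4, -2, 10), so v_3 = 10.

10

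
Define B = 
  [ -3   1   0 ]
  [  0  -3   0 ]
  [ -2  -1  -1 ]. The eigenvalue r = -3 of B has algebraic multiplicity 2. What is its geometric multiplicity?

1

B + 3I = [[0, 1, 0], [0, 0, 0], [-2, -1, 2]].
This matrix has rank 2, so its null space has dimension 3 − 2 = 1.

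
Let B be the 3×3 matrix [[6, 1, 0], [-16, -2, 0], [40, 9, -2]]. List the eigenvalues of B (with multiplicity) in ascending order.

-2, 2, 2

Characteristic polynomial: p(r) = r^3 - 2r^2 - 4r + 8 = (r - 2)^2(r + 2).
Roots (with multiplicity): -2, 2, 2.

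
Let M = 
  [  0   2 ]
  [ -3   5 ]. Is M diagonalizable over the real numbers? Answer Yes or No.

Characteristic polynomial: p(s) = s^2 - 5s + 6 = (s - 3)(s - 2).
All 2 eigenvalues are distinct, so M is diagonalizable.

Yes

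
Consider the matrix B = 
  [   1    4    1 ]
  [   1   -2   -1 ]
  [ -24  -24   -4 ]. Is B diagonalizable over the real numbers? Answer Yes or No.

Characteristic polynomial: p(s) = s^3 + 5s^2 - 2s - 24 = (s - 2)(s + 3)(s + 4).
All 3 eigenvalues are distinct, so B is diagonalizable.

Yes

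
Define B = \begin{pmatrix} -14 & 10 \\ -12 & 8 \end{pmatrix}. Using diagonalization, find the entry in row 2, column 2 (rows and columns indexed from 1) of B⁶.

-20096

Characteristic polynomial: s^2 + 6s + 8 = (s + 2)(s + 4), so the eigenvalues are -4, -2.
s=-4: eigenvector (1, 1).
s=-2: eigenvector (5, 6).
P = [[1, 5], [1, 6]], D = diag(-4, -2), P⁻¹ = [[6, -5], [-1, 1]].
B⁶ = P·diag(4096, 64)·P⁻¹ = [[24256, -20160], [24192, -20096]].
The requested entry is -20096.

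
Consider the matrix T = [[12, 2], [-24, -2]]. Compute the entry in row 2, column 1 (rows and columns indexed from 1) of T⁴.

-12480

Characteristic polynomial: μ^2 - 10μ + 24 = (μ - 6)(μ - 4), so the eigenvalues are 4, 6.
μ=6: eigenvector (1, -3).
μ=4: eigenvector (-1, 4).
P = [[1, -1], [-3, 4]], D = diag(6, 4), P⁻¹ = [[4, 1], [3, 1]].
T⁴ = P·diag(1296, 256)·P⁻¹ = [[4416, 1040], [-12480, -2864]].
The requested entry is -12480.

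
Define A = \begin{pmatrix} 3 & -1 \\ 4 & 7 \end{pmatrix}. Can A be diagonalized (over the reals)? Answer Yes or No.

No

Characteristic polynomial: p(λ) = λ^2 - 10λ + 25 = (λ - 5)^2.
λ = 5 has algebraic multiplicity 2; rank(A − 5I) = 1, so geometric multiplicity = 1.
Geometric multiplicity < algebraic multiplicity, so A is not diagonalizable.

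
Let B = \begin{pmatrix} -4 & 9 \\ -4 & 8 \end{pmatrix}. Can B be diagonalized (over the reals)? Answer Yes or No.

Characteristic polynomial: p(t) = t^2 - 4t + 4 = (t - 2)^2.
t = 2 has algebraic multiplicity 2; rank(B − 2I) = 1, so geometric multiplicity = 1.
Geometric multiplicity < algebraic multiplicity, so B is not diagonalizable.

No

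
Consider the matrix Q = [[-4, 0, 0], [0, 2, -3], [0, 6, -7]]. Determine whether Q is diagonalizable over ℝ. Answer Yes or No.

Yes

Characteristic polynomial: p(s) = s^3 + 9s^2 + 24s + 16 = (s + 1)(s + 4)^2.
s = -4 has algebraic multiplicity 2; rank(Q + 4I) = 1, so geometric multiplicity = 2.
Every eigenvalue has geometric = algebraic multiplicity, so Q is diagonalizable.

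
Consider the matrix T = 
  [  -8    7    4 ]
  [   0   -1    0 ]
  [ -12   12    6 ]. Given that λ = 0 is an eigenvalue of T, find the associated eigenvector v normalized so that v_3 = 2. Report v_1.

T = [[-8, 7, 4], [0, -1, 0], [-12, 12, 6]].
Solving (T)v = 0 gives the eigenspace spanned by (1, 0, 2).
With v_3 = 2, v = (1, 0, 2), so v_1 = 1.

1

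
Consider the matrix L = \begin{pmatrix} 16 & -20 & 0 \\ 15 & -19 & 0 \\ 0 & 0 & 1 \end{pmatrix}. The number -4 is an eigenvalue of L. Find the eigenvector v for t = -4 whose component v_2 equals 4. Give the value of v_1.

L + 4I = [[20, -20, 0], [15, -15, 0], [0, 0, 5]].
Solving (L + 4I)v = 0 gives the eigenspace spanned by (4, 4, 0).
With v_2 = 4, v = (4, 4, 0), so v_1 = 4.

4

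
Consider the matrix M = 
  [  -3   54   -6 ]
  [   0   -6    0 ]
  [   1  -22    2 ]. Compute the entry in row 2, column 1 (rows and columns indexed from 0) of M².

142

Characteristic polynomial: λ^3 + 7λ^2 + 6λ = λ(λ + 1)(λ + 6), so the eigenvalues are -6, -1, 0.
λ=-1: eigenvector (3, 0, -1).
λ=-6: eigenvector (-10, 1, 4).
λ=0: eigenvector (-2, 0, 1).
P = [[3, -10, -2], [0, 1, 0], [-1, 4, 1]], D = diag(-1, -6, 0), P⁻¹ = [[1, 2, 2], [0, 1, 0], [1, -2, 3]].
M² = P·diag(1, 36, 0)·P⁻¹ = [[3, -354, 6], [0, 36, 0], [-1, 142, -2]].
The requested entry is 142.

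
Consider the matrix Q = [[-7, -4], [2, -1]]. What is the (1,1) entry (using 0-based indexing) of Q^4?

Characteristic polynomial: r^2 + 8r + 15 = (r + 3)(r + 5), so the eigenvalues are -5, -3.
r=-3: eigenvector (-1, 1).
r=-5: eigenvector (-2, 1).
P = [[-1, -2], [1, 1]], D = diag(-3, -5), P⁻¹ = [[1, 2], [-1, -1]].
Q⁴ = P·diag(81, 625)·P⁻¹ = [[1169, 1088], [-544, -463]].
The requested entry is -463.

-463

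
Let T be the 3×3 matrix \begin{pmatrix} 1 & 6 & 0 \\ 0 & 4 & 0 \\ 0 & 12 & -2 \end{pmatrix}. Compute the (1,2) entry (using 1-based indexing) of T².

Characteristic polynomial: s^3 - 3s^2 - 6s + 8 = (s - 4)(s - 1)(s + 2), so the eigenvalues are -2, 1, 4.
s=1: eigenvector (1, 0, 0).
s=4: eigenvector (2, 1, 2).
s=-2: eigenvector (0, 0, 1).
P = [[1, 2, 0], [0, 1, 0], [0, 2, 1]], D = diag(1, 4, -2), P⁻¹ = [[1, -2, 0], [0, 1, 0], [0, -2, 1]].
T² = P·diag(1, 16, 4)·P⁻¹ = [[1, 30, 0], [0, 16, 0], [0, 24, 4]].
The requested entry is 30.

30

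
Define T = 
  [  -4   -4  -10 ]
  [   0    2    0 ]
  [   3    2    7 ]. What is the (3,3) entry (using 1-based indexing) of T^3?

43

Characteristic polynomial: r^3 - 5r^2 + 8r - 4 = (r - 2)^2(r - 1), so the eigenvalues are 1, 2, 2.
r=2: eigenvector (3, -2, -1).
r=2: eigenvector (-4, 1, 2).
r=1: eigenvector (-2, 0, 1).
P = [[3, -4, -2], [-2, 1, 0], [-1, 2, 1]], D = diag(2, 2, 1), P⁻¹ = [[1, 0, 2], [2, 1, 4], [-3, -2, -5]].
T³ = P·diag(8, 8, 1)·P⁻¹ = [[-34, -28, -70], [0, 8, 0], [21, 14, 43]].
The requested entry is 43.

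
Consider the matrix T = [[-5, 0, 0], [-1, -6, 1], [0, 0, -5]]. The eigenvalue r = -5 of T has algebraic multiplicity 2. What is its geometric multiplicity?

T + 5I = [[0, 0, 0], [-1, -1, 1], [0, 0, 0]].
This matrix has rank 1, so its null space has dimension 3 − 1 = 2.

2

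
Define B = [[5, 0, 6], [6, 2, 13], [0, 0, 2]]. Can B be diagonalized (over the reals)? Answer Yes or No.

No

Characteristic polynomial: p(s) = s^3 - 9s^2 + 24s - 20 = (s - 5)(s - 2)^2.
s = 2 has algebraic multiplicity 2; rank(B − 2I) = 2, so geometric multiplicity = 1.
Geometric multiplicity < algebraic multiplicity, so B is not diagonalizable.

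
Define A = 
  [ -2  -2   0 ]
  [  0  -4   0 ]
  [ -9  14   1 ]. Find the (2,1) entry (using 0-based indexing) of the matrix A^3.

Characteristic polynomial: λ^3 + 5λ^2 + 2λ - 8 = (λ - 1)(λ + 2)(λ + 4), so the eigenvalues are -4, -2, 1.
λ=-4: eigenvector (1, 1, -1).
λ=-2: eigenvector (1, 0, 3).
λ=1: eigenvector (0, 0, 1).
P = [[1, 1, 0], [1, 0, 0], [-1, 3, 1]], D = diag(-4, -2, 1), P⁻¹ = [[0, 1, 0], [1, -1, 0], [-3, 4, 1]].
A³ = P·diag(-64, -8, 1)·P⁻¹ = [[-8, -56, 0], [0, -64, 0], [-27, 92, 1]].
The requested entry is 92.

92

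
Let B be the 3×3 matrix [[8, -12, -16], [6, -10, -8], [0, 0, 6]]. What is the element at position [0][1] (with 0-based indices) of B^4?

480

Characteristic polynomial: λ^3 - 4λ^2 - 20λ + 48 = (λ - 6)(λ - 2)(λ + 4), so the eigenvalues are -4, 2, 6.
λ=-4: eigenvector (-1, -1, 0).
λ=2: eigenvector (2, 1, 0).
λ=6: eigenvector (-4, -2, 1).
P = [[-1, 2, -4], [-1, 1, -2], [0, 0, 1]], D = diag(-4, 2, 6), P⁻¹ = [[1, -2, 0], [1, -1, 2], [0, 0, 1]].
B⁴ = P·diag(256, 16, 1296)·P⁻¹ = [[-224, 480, -5120], [-240, 496, -2560], [0, 0, 1296]].
The requested entry is 480.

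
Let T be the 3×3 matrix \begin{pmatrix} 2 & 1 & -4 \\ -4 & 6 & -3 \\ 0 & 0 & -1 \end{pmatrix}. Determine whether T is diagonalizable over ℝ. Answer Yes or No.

No

Characteristic polynomial: p(s) = s^3 - 7s^2 + 8s + 16 = (s - 4)^2(s + 1).
s = 4 has algebraic multiplicity 2; rank(T − 4I) = 2, so geometric multiplicity = 1.
Geometric multiplicity < algebraic multiplicity, so T is not diagonalizable.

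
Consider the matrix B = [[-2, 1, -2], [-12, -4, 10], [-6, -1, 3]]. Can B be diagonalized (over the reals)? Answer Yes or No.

Characteristic polynomial: p(r) = r^3 + 3r^2 - 4 = (r - 1)(r + 2)^2.
r = -2 has algebraic multiplicity 2; rank(B + 2I) = 2, so geometric multiplicity = 1.
Geometric multiplicity < algebraic multiplicity, so B is not diagonalizable.

No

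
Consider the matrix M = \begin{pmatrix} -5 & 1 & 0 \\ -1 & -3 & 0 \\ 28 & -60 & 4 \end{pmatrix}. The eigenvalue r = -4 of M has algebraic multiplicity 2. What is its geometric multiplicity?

1

M + 4I = [[-1, 1, 0], [-1, 1, 0], [28, -60, 8]].
This matrix has rank 2, so its null space has dimension 3 − 2 = 1.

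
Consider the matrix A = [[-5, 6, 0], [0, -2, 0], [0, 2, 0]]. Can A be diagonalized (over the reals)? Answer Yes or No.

Yes

Characteristic polynomial: p(λ) = λ^3 + 7λ^2 + 10λ = λ(λ + 2)(λ + 5).
All 3 eigenvalues are distinct, so A is diagonalizable.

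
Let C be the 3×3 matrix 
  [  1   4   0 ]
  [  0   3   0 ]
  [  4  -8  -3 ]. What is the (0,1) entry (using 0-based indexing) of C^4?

160

Characteristic polynomial: μ^3 - μ^2 - 9μ + 9 = (μ - 3)(μ - 1)(μ + 3), so the eigenvalues are -3, 1, 3.
μ=-3: eigenvector (0, 0, 1).
μ=3: eigenvector (2, 1, 0).
μ=1: eigenvector (1, 0, 1).
P = [[0, 2, 1], [0, 1, 0], [1, 0, 1]], D = diag(-3, 3, 1), P⁻¹ = [[-1, 2, 1], [0, 1, 0], [1, -2, 0]].
C⁴ = P·diag(81, 81, 1)·P⁻¹ = [[1, 160, 0], [0, 81, 0], [-80, 160, 81]].
The requested entry is 160.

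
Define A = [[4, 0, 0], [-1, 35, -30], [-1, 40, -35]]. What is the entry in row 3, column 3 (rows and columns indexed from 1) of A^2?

Characteristic polynomial: s^3 - 4s^2 - 25s + 100 = (s - 5)(s - 4)(s + 5), so the eigenvalues are -5, 4, 5.
s=4: eigenvector (1, 1, 1).
s=5: eigenvector (0, 1, 1).
s=-5: eigenvector (0, 3, 4).
P = [[1, 0, 0], [1, 1, 3], [1, 1, 4]], D = diag(4, 5, -5), P⁻¹ = [[1, 0, 0], [-1, 4, -3], [0, -1, 1]].
A² = P·diag(16, 25, 25)·P⁻¹ = [[16, 0, 0], [-9, 25, 0], [-9, 0, 25]].
The requested entry is 25.

25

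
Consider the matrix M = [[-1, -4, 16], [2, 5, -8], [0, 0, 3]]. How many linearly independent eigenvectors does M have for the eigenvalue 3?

M − 3I = [[-4, -4, 16], [2, 2, -8], [0, 0, 0]].
This matrix has rank 1, so its null space has dimension 3 − 1 = 2.

2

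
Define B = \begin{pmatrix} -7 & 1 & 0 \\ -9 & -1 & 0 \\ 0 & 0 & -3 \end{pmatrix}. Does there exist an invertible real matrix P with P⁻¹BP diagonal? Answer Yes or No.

No

Characteristic polynomial: p(λ) = λ^3 + 11λ^2 + 40λ + 48 = (λ + 3)(λ + 4)^2.
λ = -4 has algebraic multiplicity 2; rank(B + 4I) = 2, so geometric multiplicity = 1.
Geometric multiplicity < algebraic multiplicity, so B is not diagonalizable.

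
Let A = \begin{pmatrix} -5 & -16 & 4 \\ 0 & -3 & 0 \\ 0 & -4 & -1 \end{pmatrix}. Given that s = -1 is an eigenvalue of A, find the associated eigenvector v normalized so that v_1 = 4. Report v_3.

A + 1I = [[-4, -16, 4], [0, -2, 0], [0, -4, 0]].
Solving (A + 1I)v = 0 gives the eigenspace spanned by (4, 0, 4).
With v_1 = 4, v = (4, 0, 4), so v_3 = 4.

4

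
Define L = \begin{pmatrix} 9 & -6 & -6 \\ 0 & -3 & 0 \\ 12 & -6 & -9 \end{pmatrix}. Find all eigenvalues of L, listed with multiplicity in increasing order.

Characteristic polynomial: p(s) = s^3 + 3s^2 - 9s - 27 = (s - 3)(s + 3)^2.
Roots (with multiplicity): -3, -3, 3.

-3, -3, 3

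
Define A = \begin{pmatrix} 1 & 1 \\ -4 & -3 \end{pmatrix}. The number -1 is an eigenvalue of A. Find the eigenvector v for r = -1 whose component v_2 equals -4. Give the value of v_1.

A + 1I = [[2, 1], [-4, -2]].
Solving (A + 1I)v = 0 gives the eigenspace spanned by (2, -4).
With v_2 = -4, v = (2, -4), so v_1 = 2.

2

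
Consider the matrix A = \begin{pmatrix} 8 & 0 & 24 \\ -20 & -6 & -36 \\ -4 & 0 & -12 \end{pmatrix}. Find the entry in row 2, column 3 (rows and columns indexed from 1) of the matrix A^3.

Characteristic polynomial: s^3 + 10s^2 + 24s = s(s + 4)(s + 6), so the eigenvalues are -6, -4, 0.
s=0: eigenvector (-3, 4, 1).
s=-6: eigenvector (0, 1, 0).
s=-4: eigenvector (2, -2, -1).
P = [[-3, 0, 2], [4, 1, -2], [1, 0, -1]], D = diag(0, -6, -4), P⁻¹ = [[-1, 0, -2], [2, 1, 2], [-1, 0, -3]].
A³ = P·diag(0, -216, -64)·P⁻¹ = [[128, 0, 384], [-560, -216, -816], [-64, 0, -192]].
The requested entry is -816.

-816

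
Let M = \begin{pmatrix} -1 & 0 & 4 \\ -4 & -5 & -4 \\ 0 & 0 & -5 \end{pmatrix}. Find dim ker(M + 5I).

M + 5I = [[4, 0, 4], [-4, 0, -4], [0, 0, 0]].
This matrix has rank 1, so its null space has dimension 3 − 1 = 2.

2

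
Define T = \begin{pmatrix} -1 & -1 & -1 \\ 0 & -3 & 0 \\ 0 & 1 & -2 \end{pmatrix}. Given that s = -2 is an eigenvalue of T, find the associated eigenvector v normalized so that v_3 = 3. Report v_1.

T + 2I = [[1, -1, -1], [0, -1, 0], [0, 1, 0]].
Solving (T + 2I)v = 0 gives the eigenspace spanned by (3, 0, 3).
With v_3 = 3, v = (3, 0, 3), so v_1 = 3.

3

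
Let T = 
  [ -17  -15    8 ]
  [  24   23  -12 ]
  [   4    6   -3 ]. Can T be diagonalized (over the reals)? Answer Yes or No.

No

Characteristic polynomial: p(s) = s^3 - 3s^2 - 9s - 5 = (s - 5)(s + 1)^2.
s = -1 has algebraic multiplicity 2; rank(T + 1I) = 2, so geometric multiplicity = 1.
Geometric multiplicity < algebraic multiplicity, so T is not diagonalizable.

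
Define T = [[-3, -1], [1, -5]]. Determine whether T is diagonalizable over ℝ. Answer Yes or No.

Characteristic polynomial: p(s) = s^2 + 8s + 16 = (s + 4)^2.
s = -4 has algebraic multiplicity 2; rank(T + 4I) = 1, so geometric multiplicity = 1.
Geometric multiplicity < algebraic multiplicity, so T is not diagonalizable.

No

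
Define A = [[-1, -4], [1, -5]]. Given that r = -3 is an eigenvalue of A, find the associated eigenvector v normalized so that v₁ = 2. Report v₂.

1

A + 3I = [[2, -4], [1, -2]].
Solving (A + 3I)v = 0 gives the eigenspace spanned by (2, 1).
With v₁ = 2, v = (2, 1), so v₂ = 1.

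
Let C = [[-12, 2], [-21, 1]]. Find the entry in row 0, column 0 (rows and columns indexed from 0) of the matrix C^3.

Characteristic polynomial: s^2 + 11s + 30 = (s + 5)(s + 6), so the eigenvalues are -6, -5.
s=-5: eigenvector (2, 7).
s=-6: eigenvector (1, 3).
P = [[2, 1], [7, 3]], D = diag(-5, -6), P⁻¹ = [[-3, 1], [7, -2]].
C³ = P·diag(-125, -216)·P⁻¹ = [[-762, 182], [-1911, 421]].
The requested entry is -762.

-762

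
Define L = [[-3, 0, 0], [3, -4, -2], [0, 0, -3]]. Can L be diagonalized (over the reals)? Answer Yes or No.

Characteristic polynomial: p(r) = r^3 + 10r^2 + 33r + 36 = (r + 3)^2(r + 4).
r = -3 has algebraic multiplicity 2; rank(L + 3I) = 1, so geometric multiplicity = 2.
Every eigenvalue has geometric = algebraic multiplicity, so L is diagonalizable.

Yes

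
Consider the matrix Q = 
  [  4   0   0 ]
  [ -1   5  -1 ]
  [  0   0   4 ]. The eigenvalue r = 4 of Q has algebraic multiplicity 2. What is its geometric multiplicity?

2

Q − 4I = [[0, 0, 0], [-1, 1, -1], [0, 0, 0]].
This matrix has rank 1, so its null space has dimension 3 − 1 = 2.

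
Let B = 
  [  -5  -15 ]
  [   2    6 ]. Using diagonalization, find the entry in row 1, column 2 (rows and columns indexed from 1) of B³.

Characteristic polynomial: r^2 - r = r(r - 1), so the eigenvalues are 0, 1.
r=0: eigenvector (-3, 1).
r=1: eigenvector (-5, 2).
P = [[-3, -5], [1, 2]], D = diag(0, 1), P⁻¹ = [[-2, -5], [1, 3]].
B³ = P·diag(0, 1)·P⁻¹ = [[-5, -15], [2, 6]].
The requested entry is -15.

-15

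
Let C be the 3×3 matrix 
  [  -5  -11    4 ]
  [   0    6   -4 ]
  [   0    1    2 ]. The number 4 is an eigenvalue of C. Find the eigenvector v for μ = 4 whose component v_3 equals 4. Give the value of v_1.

C − 4I = [[-9, -11, 4], [0, 2, -4], [0, 1, -2]].
Solving (C − 4I)v = 0 gives the eigenspace spanned by (-8, 8, 4).
With v_3 = 4, v = (-8, 8, 4), so v_1 = -8.

-8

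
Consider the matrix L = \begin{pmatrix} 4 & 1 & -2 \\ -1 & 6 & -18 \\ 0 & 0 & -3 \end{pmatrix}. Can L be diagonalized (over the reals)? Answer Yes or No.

Characteristic polynomial: p(s) = s^3 - 7s^2 - 5s + 75 = (s - 5)^2(s + 3).
s = 5 has algebraic multiplicity 2; rank(L − 5I) = 2, so geometric multiplicity = 1.
Geometric multiplicity < algebraic multiplicity, so L is not diagonalizable.

No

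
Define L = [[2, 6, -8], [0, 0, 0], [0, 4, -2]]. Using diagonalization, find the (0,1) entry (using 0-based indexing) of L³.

Characteristic polynomial: r^3 - 4r = r(r - 2)(r + 2), so the eigenvalues are -2, 0, 2.
r=2: eigenvector (1, 0, 0).
r=0: eigenvector (5, 1, 2).
r=-2: eigenvector (2, 0, 1).
P = [[1, 5, 2], [0, 1, 0], [0, 2, 1]], D = diag(2, 0, -2), P⁻¹ = [[1, -1, -2], [0, 1, 0], [0, -2, 1]].
L³ = P·diag(8, 0, -8)·P⁻¹ = [[8, 24, -32], [0, 0, 0], [0, 16, -8]].
The requested entry is 24.

24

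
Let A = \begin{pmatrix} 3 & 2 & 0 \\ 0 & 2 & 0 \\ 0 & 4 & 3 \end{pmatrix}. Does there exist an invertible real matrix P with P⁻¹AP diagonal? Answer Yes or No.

Characteristic polynomial: p(t) = t^3 - 8t^2 + 21t - 18 = (t - 3)^2(t - 2).
t = 3 has algebraic multiplicity 2; rank(A − 3I) = 1, so geometric multiplicity = 2.
Every eigenvalue has geometric = algebraic multiplicity, so A is diagonalizable.

Yes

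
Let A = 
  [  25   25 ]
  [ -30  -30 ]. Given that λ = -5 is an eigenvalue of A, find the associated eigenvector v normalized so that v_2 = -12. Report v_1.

10

A + 5I = [[30, 25], [-30, -25]].
Solving (A + 5I)v = 0 gives the eigenspace spanned by (10, -12).
With v_2 = -12, v = (10, -12), so v_1 = 10.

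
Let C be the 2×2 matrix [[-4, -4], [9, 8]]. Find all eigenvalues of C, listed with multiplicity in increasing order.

Characteristic polynomial: p(μ) = μ^2 - 4μ + 4 = (μ - 2)^2.
Roots (with multiplicity): 2, 2.

2, 2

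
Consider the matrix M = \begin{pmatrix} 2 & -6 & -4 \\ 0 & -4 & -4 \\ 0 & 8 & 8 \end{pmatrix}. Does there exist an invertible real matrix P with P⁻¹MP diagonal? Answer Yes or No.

Yes

Characteristic polynomial: p(s) = s^3 - 6s^2 + 8s = s(s - 4)(s - 2).
All 3 eigenvalues are distinct, so M is diagonalizable.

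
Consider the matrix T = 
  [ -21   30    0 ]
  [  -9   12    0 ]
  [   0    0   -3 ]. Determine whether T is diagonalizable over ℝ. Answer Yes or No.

Yes

Characteristic polynomial: p(μ) = μ^3 + 12μ^2 + 45μ + 54 = (μ + 3)^2(μ + 6).
μ = -3 has algebraic multiplicity 2; rank(T + 3I) = 1, so geometric multiplicity = 2.
Every eigenvalue has geometric = algebraic multiplicity, so T is diagonalizable.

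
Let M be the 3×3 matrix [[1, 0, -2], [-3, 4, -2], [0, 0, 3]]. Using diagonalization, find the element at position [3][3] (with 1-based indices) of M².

9

Characteristic polynomial: λ^3 - 8λ^2 + 19λ - 12 = (λ - 4)(λ - 3)(λ - 1), so the eigenvalues are 1, 3, 4.
λ=1: eigenvector (1, 1, 0).
λ=4: eigenvector (0, 1, 0).
λ=3: eigenvector (-1, -1, 1).
P = [[1, 0, -1], [1, 1, -1], [0, 0, 1]], D = diag(1, 4, 3), P⁻¹ = [[1, 0, 1], [-1, 1, 0], [0, 0, 1]].
M² = P·diag(1, 16, 9)·P⁻¹ = [[1, 0, -8], [-15, 16, -8], [0, 0, 9]].
The requested entry is 9.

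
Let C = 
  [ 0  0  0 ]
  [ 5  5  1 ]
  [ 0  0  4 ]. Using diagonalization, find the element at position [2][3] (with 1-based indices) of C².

9

Characteristic polynomial: r^3 - 9r^2 + 20r = r(r - 5)(r - 4), so the eigenvalues are 0, 4, 5.
r=0: eigenvector (1, -1, 0).
r=5: eigenvector (0, 1, 0).
r=4: eigenvector (0, -1, 1).
P = [[1, 0, 0], [-1, 1, -1], [0, 0, 1]], D = diag(0, 5, 4), P⁻¹ = [[1, 0, 0], [1, 1, 1], [0, 0, 1]].
C² = P·diag(0, 25, 16)·P⁻¹ = [[0, 0, 0], [25, 25, 9], [0, 0, 16]].
The requested entry is 9.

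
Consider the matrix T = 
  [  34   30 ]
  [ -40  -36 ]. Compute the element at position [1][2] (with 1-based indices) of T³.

840

Characteristic polynomial: r^2 + 2r - 24 = (r - 4)(r + 6), so the eigenvalues are -6, 4.
r=4: eigenvector (1, -1).
r=-6: eigenvector (-3, 4).
P = [[1, -3], [-1, 4]], D = diag(4, -6), P⁻¹ = [[4, 3], [1, 1]].
T³ = P·diag(64, -216)·P⁻¹ = [[904, 840], [-1120, -1056]].
The requested entry is 840.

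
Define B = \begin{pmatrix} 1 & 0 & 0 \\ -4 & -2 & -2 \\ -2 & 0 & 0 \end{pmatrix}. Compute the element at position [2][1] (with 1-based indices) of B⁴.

32

Characteristic polynomial: s^3 + s^2 - 2s = s(s - 1)(s + 2), so the eigenvalues are -2, 0, 1.
s=1: eigenvector (1, 0, -2).
s=-2: eigenvector (0, 1, 0).
s=0: eigenvector (0, -1, 1).
P = [[1, 0, 0], [0, 1, -1], [-2, 0, 1]], D = diag(1, -2, 0), P⁻¹ = [[1, 0, 0], [2, 1, 1], [2, 0, 1]].
B⁴ = P·diag(1, 16, 0)·P⁻¹ = [[1, 0, 0], [32, 16, 16], [-2, 0, 0]].
The requested entry is 32.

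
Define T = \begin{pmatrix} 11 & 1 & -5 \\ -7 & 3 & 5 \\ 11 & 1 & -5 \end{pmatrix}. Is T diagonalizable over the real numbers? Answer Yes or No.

Yes

Characteristic polynomial: p(μ) = μ^3 - 9μ^2 + 20μ = μ(μ - 5)(μ - 4).
All 3 eigenvalues are distinct, so T is diagonalizable.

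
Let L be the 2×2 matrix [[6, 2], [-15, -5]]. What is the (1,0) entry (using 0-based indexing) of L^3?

-15

Characteristic polynomial: μ^2 - μ = μ(μ - 1), so the eigenvalues are 0, 1.
μ=0: eigenvector (1, -3).
μ=1: eigenvector (2, -5).
P = [[1, 2], [-3, -5]], D = diag(0, 1), P⁻¹ = [[-5, -2], [3, 1]].
L³ = P·diag(0, 1)·P⁻¹ = [[6, 2], [-15, -5]].
The requested entry is -15.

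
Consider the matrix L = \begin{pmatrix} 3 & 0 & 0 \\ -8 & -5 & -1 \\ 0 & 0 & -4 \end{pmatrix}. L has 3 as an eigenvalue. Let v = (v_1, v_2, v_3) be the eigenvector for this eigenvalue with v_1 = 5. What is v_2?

L − 3I = [[0, 0, 0], [-8, -8, -1], [0, 0, -7]].
Solving (L − 3I)v = 0 gives the eigenspace spanned by (5, -5, 0).
With v_1 = 5, v = (5, -5, 0), so v_2 = -5.

-5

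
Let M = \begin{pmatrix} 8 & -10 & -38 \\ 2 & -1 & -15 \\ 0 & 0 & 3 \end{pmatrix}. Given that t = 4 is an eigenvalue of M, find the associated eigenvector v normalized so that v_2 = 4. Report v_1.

M − 4I = [[4, -10, -38], [2, -5, -15], [0, 0, -1]].
Solving (M − 4I)v = 0 gives the eigenspace spanned by (10, 4, 0).
With v_2 = 4, v = (10, 4, 0), so v_1 = 10.

10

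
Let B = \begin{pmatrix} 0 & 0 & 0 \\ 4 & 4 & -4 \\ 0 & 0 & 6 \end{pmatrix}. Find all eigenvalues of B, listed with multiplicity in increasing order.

Characteristic polynomial: p(λ) = λ^3 - 10λ^2 + 24λ = λ(λ - 6)(λ - 4).
Roots (with multiplicity): 0, 4, 6.

0, 4, 6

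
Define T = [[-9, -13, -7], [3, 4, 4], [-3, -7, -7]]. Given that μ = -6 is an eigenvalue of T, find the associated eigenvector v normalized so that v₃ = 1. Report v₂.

T + 6I = [[-3, -13, -7], [3, 10, 4], [-3, -7, -1]].
Solving (T + 6I)v = 0 gives the eigenspace spanned by (2, -1, 1).
With v₃ = 1, v = (2, -1, 1), so v₂ = -1.

-1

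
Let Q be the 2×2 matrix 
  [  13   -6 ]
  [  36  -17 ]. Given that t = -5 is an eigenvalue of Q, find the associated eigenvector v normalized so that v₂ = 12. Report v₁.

4

Q + 5I = [[18, -6], [36, -12]].
Solving (Q + 5I)v = 0 gives the eigenspace spanned by (4, 12).
With v₂ = 12, v = (4, 12), so v₁ = 4.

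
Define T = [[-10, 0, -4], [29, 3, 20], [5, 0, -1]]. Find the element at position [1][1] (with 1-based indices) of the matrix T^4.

Characteristic polynomial: λ^3 + 8λ^2 - 3λ - 90 = (λ - 3)(λ + 5)(λ + 6), so the eigenvalues are -6, -5, 3.
λ=3: eigenvector (0, 1, 0).
λ=-6: eigenvector (1, -1, -1).
λ=-5: eigenvector (-4, 2, 5).
P = [[0, 1, -4], [1, -1, 2], [0, -1, 5]], D = diag(3, -6, -5), P⁻¹ = [[3, 1, 2], [5, 0, 4], [1, 0, 1]].
T⁴ = P·diag(81, 1296, 625)·P⁻¹ = [[3980, 0, 2684], [-4987, 81, -3772], [-3355, 0, -2059]].
The requested entry is 3980.

3980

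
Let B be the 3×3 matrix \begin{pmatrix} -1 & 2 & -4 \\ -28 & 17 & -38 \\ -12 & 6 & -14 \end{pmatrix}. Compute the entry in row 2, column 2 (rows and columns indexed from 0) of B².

16

Characteristic polynomial: r^3 - 2r^2 - 5r + 6 = (r - 3)(r - 1)(r + 2), so the eigenvalues are -2, 1, 3.
r=3: eigenvector (1, 2, 0).
r=1: eigenvector (1, -3, -2).
r=-2: eigenvector (0, 2, 1).
P = [[1, 1, 0], [2, -3, 2], [0, -2, 1]], D = diag(3, 1, -2), P⁻¹ = [[-1, 1, -2], [2, -1, 2], [4, -2, 5]].
B² = P·diag(9, 1, 4)·P⁻¹ = [[-7, 8, -16], [8, 5, -2], [12, -6, 16]].
The requested entry is 16.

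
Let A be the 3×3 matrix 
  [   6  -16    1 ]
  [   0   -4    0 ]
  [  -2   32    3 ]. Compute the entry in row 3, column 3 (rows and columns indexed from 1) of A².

Characteristic polynomial: λ^3 - 5λ^2 - 16λ + 80 = (λ - 5)(λ - 4)(λ + 4), so the eigenvalues are -4, 4, 5.
λ=4: eigenvector (1, 0, -2).
λ=-4: eigenvector (2, 1, -4).
λ=5: eigenvector (1, 0, -1).
P = [[1, 2, 1], [0, 1, 0], [-2, -4, -1]], D = diag(4, -4, 5), P⁻¹ = [[-1, -2, -1], [0, 1, 0], [2, 0, 1]].
A² = P·diag(16, 16, 25)·P⁻¹ = [[34, 0, 9], [0, 16, 0], [-18, 0, 7]].
The requested entry is 7.

7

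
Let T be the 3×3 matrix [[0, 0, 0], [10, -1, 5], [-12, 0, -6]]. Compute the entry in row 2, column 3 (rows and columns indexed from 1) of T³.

215

Characteristic polynomial: r^3 + 7r^2 + 6r = r(r + 1)(r + 6), so the eigenvalues are -6, -1, 0.
r=0: eigenvector (1, 0, -2).
r=-1: eigenvector (0, 1, 0).
r=-6: eigenvector (0, -1, 1).
P = [[1, 0, 0], [0, 1, -1], [-2, 0, 1]], D = diag(0, -1, -6), P⁻¹ = [[1, 0, 0], [2, 1, 1], [2, 0, 1]].
T³ = P·diag(0, -1, -216)·P⁻¹ = [[0, 0, 0], [430, -1, 215], [-432, 0, -216]].
The requested entry is 215.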